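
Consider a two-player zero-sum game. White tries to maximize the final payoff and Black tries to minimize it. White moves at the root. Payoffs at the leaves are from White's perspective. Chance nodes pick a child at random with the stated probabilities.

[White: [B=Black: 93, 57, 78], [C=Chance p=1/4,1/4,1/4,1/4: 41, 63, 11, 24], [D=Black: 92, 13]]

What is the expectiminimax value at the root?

57

B (Black): min(93, 57, 78) = 57
C (Chance): 1/4·41 + 1/4·63 + 1/4·11 + 1/4·24 = 34.75
D (Black): min(92, 13) = 13
Root (White): max(57, 34.75, 13) = 57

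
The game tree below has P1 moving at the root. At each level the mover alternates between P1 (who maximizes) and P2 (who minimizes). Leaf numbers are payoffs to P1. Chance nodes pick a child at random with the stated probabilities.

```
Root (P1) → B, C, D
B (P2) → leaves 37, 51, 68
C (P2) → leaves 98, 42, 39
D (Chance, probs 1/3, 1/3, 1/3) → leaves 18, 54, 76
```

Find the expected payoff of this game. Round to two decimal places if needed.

B (P2): min(37, 51, 68) = 37
C (P2): min(98, 42, 39) = 39
D (Chance): 1/3·18 + 1/3·54 + 1/3·76 = 49.33
Root (P1): max(37, 39, 49.33) = 49.33

49.33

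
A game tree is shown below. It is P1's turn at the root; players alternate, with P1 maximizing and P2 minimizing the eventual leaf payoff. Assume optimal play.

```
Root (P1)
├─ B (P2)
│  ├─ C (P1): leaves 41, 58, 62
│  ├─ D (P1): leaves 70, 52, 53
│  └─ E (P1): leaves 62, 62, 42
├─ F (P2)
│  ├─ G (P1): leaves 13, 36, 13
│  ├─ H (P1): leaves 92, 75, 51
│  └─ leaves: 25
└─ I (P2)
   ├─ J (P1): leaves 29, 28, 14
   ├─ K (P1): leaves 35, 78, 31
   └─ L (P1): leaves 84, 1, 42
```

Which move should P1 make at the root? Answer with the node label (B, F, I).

C (P1): max(41, 58, 62) = 62
D (P1): max(70, 52, 53) = 70
E (P1): max(62, 62, 42) = 62
B (P2): min(62, 70, 62) = 62
G (P1): max(13, 36, 13) = 36
H (P1): max(92, 75, 51) = 92
F (P2): min(36, 92, 25) = 25
J (P1): max(29, 28, 14) = 29
K (P1): max(35, 78, 31) = 78
L (P1): max(84, 1, 42) = 84
I (P2): min(29, 78, 84) = 29
Root (P1): max(62, 25, 29) = 62
P1 picks the child with the highest value: B (value 62).

B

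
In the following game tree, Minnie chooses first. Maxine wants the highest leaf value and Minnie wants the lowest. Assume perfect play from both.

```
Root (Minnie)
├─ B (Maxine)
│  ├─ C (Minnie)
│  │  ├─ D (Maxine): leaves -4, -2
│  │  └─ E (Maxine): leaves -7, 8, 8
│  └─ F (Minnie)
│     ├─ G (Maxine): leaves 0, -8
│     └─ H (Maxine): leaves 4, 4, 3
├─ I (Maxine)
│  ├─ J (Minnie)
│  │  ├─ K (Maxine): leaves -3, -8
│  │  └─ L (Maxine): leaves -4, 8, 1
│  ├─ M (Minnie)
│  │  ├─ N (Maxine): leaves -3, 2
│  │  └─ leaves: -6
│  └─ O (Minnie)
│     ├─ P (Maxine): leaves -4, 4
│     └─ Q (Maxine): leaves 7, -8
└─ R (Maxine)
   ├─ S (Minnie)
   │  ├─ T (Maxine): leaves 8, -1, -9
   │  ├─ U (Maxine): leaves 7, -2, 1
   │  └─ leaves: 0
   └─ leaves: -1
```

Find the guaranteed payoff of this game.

D (Maxine): max(-4, -2) = -2
E (Maxine): max(-7, 8, 8) = 8
C (Minnie): min(-2, 8) = -2
G (Maxine): max(0, -8) = 0
H (Maxine): max(4, 4, 3) = 4
F (Minnie): min(0, 4) = 0
B (Maxine): max(-2, 0) = 0
K (Maxine): max(-3, -8) = -3
L (Maxine): max(-4, 8, 1) = 8
J (Minnie): min(-3, 8) = -3
N (Maxine): max(-3, 2) = 2
M (Minnie): min(2, -6) = -6
P (Maxine): max(-4, 4) = 4
Q (Maxine): max(7, -8) = 7
O (Minnie): min(4, 7) = 4
I (Maxine): max(-3, -6, 4) = 4
T (Maxine): max(8, -1, -9) = 8
U (Maxine): max(7, -2, 1) = 7
S (Minnie): min(8, 7, 0) = 0
R (Maxine): max(0, -1) = 0
Root (Minnie): min(0, 4, 0) = 0

0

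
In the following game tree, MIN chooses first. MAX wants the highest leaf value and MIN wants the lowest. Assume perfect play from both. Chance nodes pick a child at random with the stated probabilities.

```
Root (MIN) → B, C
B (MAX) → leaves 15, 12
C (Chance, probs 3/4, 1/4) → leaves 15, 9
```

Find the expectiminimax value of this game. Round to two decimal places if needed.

13.5

B (MAX): max(15, 12) = 15
C (Chance): 3/4·15 + 1/4·9 = 13.5
Root (MIN): min(15, 13.5) = 13.5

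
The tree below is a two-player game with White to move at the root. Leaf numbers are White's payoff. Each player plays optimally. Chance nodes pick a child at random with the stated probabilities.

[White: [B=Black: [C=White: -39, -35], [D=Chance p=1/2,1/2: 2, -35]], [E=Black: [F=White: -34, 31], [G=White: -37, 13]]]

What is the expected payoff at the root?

13

C (White): max(-39, -35) = -35
D (Chance): 1/2·2 + 1/2·-35 = -16.5
B (Black): min(-35, -16.5) = -35
F (White): max(-34, 31) = 31
G (White): max(-37, 13) = 13
E (Black): min(31, 13) = 13
Root (White): max(-35, 13) = 13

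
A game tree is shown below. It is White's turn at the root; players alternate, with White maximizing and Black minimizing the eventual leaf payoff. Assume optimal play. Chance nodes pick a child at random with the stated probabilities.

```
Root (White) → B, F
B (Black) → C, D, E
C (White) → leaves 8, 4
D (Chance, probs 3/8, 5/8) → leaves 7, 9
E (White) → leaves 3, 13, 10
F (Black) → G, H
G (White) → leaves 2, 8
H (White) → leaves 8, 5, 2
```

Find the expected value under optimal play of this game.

8

C (White): max(8, 4) = 8
D (Chance): 3/8·7 + 5/8·9 = 8.25
E (White): max(3, 13, 10) = 13
B (Black): min(8, 8.25, 13) = 8
G (White): max(2, 8) = 8
H (White): max(8, 5, 2) = 8
F (Black): min(8, 8) = 8
Root (White): max(8, 8) = 8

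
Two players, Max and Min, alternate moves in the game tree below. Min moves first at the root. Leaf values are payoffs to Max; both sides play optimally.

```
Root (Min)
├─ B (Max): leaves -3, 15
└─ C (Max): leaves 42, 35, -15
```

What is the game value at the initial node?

B (Max): max(-3, 15) = 15
C (Max): max(42, 35, -15) = 42
Root (Min): min(15, 42) = 15

15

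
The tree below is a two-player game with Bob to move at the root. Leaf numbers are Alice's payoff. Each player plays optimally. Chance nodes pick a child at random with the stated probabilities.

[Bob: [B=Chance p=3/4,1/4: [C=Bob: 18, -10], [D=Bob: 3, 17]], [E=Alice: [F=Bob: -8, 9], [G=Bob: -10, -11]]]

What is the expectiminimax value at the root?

-8

C (Bob): min(18, -10) = -10
D (Bob): min(3, 17) = 3
B (Chance): 3/4·-10 + 1/4·3 = -6.75
F (Bob): min(-8, 9) = -8
G (Bob): min(-10, -11) = -11
E (Alice): max(-8, -11) = -8
Root (Bob): min(-6.75, -8) = -8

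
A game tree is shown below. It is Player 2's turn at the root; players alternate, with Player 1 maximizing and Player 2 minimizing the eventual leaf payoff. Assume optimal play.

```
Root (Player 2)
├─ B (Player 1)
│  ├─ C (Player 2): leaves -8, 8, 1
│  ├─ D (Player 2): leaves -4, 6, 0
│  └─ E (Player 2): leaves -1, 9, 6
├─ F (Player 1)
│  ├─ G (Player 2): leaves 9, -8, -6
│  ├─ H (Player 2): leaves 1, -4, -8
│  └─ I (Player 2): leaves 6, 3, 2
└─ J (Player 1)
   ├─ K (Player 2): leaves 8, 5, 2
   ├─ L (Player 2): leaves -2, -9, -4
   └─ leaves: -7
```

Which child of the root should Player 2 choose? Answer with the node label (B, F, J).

C (Player 2): min(-8, 8, 1) = -8
D (Player 2): min(-4, 6, 0) = -4
E (Player 2): min(-1, 9, 6) = -1
B (Player 1): max(-8, -4, -1) = -1
G (Player 2): min(9, -8, -6) = -8
H (Player 2): min(1, -4, -8) = -8
I (Player 2): min(6, 3, 2) = 2
F (Player 1): max(-8, -8, 2) = 2
K (Player 2): min(8, 5, 2) = 2
L (Player 2): min(-2, -9, -4) = -9
J (Player 1): max(2, -9, -7) = 2
Root (Player 2): min(-1, 2, 2) = -1
Player 2 picks the child with the lowest value: B (value -1).

B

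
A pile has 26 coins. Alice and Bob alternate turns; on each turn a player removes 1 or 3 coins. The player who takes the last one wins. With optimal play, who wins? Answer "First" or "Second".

Second

Compute winning (W) and losing (L) positions by backward induction:
i:   0  1  2  3  4  5  6  7  8  9 10 11 12 13 14 15 16 17 18 19 20 21 22 23 24 25 26
     L  W  L  W  L  W  L  W  L  W  L  W  L  W  L  W  L  W  L  W  L  W  L  W  L  W  L
Position 26 is L, so the second player wins.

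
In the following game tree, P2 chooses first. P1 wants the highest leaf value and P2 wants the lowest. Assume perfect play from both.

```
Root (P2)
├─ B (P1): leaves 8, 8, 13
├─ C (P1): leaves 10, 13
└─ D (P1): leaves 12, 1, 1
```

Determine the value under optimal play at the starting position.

12

B (P1): max(8, 8, 13) = 13
C (P1): max(10, 13) = 13
D (P1): max(12, 1, 1) = 12
Root (P2): min(13, 13, 12) = 12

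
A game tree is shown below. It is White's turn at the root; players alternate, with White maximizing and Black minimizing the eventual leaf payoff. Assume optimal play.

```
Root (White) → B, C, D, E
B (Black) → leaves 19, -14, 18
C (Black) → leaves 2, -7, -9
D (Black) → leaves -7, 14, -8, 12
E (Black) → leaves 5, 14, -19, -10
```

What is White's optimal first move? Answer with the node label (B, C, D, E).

B (Black): min(19, -14, 18) = -14
C (Black): min(2, -7, -9) = -9
D (Black): min(-7, 14, -8, 12) = -8
E (Black): min(5, 14, -19, -10) = -19
Root (White): max(-14, -9, -8, -19) = -8
White picks the child with the highest value: D (value -8).

D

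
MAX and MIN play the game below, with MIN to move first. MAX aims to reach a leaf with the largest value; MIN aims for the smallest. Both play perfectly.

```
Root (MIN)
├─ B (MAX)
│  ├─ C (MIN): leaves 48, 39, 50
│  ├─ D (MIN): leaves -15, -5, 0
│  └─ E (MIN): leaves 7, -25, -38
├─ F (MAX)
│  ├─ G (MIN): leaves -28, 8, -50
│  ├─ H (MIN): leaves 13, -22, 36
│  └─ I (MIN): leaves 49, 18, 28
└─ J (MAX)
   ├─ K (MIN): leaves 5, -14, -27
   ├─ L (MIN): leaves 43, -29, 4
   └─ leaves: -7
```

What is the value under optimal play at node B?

C: min(48, 39, 50) = 39
D: min(-15, -5, 0) = -15
E: min(7, -25, -38) = -38
B: max(39, -15, -38) = 39

39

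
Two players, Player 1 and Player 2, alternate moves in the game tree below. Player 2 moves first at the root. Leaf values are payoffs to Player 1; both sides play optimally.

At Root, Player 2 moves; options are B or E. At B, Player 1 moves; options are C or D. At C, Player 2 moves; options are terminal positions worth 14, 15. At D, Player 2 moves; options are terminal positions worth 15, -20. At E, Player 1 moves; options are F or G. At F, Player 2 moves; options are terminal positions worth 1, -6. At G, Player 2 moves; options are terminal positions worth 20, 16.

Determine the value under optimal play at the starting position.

C (Player 2): min(14, 15) = 14
D (Player 2): min(15, -20) = -20
B (Player 1): max(14, -20) = 14
F (Player 2): min(1, -6) = -6
G (Player 2): min(20, 16) = 16
E (Player 1): max(-6, 16) = 16
Root (Player 2): min(14, 16) = 14

14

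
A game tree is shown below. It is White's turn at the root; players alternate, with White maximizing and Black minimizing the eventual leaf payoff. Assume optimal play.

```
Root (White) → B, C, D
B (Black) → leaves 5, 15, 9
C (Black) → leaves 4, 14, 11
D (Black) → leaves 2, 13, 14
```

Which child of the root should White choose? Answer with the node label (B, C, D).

B (Black): min(5, 15, 9) = 5
C (Black): min(4, 14, 11) = 4
D (Black): min(2, 13, 14) = 2
Root (White): max(5, 4, 2) = 5
White picks the child with the highest value: B (value 5).

B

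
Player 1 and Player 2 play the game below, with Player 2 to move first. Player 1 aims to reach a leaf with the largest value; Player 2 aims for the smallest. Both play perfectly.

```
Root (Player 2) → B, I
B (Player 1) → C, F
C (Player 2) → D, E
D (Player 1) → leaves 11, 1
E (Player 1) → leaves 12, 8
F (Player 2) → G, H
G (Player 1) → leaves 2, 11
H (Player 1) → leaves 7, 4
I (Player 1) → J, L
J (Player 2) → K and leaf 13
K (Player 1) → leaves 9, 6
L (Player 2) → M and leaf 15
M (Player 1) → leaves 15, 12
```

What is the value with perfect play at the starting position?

D (Player 1): max(11, 1) = 11
E (Player 1): max(12, 8) = 12
C (Player 2): min(11, 12) = 11
G (Player 1): max(2, 11) = 11
H (Player 1): max(7, 4) = 7
F (Player 2): min(11, 7) = 7
B (Player 1): max(11, 7) = 11
K (Player 1): max(9, 6) = 9
J (Player 2): min(9, 13) = 9
M (Player 1): max(15, 12) = 15
L (Player 2): min(15, 15) = 15
I (Player 1): max(9, 15) = 15
Root (Player 2): min(11, 15) = 11

11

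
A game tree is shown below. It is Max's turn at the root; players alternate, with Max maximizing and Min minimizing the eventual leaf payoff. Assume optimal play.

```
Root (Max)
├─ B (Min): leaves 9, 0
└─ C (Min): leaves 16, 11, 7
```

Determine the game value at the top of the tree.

7

B (Min): min(9, 0) = 0
C (Min): min(16, 11, 7) = 7
Root (Max): max(0, 7) = 7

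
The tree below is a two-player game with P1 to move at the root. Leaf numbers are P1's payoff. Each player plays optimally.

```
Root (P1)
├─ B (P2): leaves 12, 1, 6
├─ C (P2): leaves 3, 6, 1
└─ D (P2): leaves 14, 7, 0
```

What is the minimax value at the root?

B (P2): min(12, 1, 6) = 1
C (P2): min(3, 6, 1) = 1
D (P2): min(14, 7, 0) = 0
Root (P1): max(1, 1, 0) = 1

1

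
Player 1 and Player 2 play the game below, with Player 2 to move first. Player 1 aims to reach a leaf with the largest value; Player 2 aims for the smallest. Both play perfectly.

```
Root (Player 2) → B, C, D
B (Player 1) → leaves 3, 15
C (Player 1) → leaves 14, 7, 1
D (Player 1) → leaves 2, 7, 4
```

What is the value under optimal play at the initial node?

7

B (Player 1): max(3, 15) = 15
C (Player 1): max(14, 7, 1) = 14
D (Player 1): max(2, 7, 4) = 7
Root (Player 2): min(15, 14, 7) = 7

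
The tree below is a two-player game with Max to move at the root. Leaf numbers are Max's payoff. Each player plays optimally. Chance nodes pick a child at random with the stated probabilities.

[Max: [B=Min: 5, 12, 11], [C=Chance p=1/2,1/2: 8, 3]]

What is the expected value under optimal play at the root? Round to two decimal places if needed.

B (Min): min(5, 12, 11) = 5
C (Chance): 1/2·8 + 1/2·3 = 5.5
Root (Max): max(5, 5.5) = 5.5

5.5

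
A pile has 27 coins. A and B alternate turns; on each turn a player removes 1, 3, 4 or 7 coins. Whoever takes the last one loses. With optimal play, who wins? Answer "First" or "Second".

Mark each pile size as W (mover wins) or L (mover loses):
i:   0  1  2  3  4  5  6  7  8  9 10 11 12 13 14 15 16 17 18 19 20 21 22 23 24 25 26 27
     W  L  W  L  W  W  W  W  W  L  W  L  W  W  W  W  W  L  W  L  W  W  W  W  W  L  W  L
Position 27 is L, so the second player wins.

Second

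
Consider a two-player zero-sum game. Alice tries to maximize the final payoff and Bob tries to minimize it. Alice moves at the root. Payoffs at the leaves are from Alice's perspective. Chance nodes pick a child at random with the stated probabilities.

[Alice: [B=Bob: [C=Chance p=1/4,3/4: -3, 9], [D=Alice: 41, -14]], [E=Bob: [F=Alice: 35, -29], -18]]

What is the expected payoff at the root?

C (Chance): 1/4·-3 + 3/4·9 = 6
D (Alice): max(41, -14) = 41
B (Bob): min(6, 41) = 6
F (Alice): max(35, -29) = 35
E (Bob): min(35, -18) = -18
Root (Alice): max(6, -18) = 6

6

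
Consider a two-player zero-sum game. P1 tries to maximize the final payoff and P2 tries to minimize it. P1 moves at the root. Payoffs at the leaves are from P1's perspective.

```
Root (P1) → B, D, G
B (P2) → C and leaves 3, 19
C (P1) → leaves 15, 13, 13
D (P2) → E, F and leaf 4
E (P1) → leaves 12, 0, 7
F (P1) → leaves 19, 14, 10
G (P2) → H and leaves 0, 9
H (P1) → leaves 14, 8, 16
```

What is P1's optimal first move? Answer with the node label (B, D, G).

C (P1): max(15, 13, 13) = 15
B (P2): min(15, 3, 19) = 3
E (P1): max(12, 0, 7) = 12
F (P1): max(19, 14, 10) = 19
D (P2): min(12, 19, 4) = 4
H (P1): max(14, 8, 16) = 16
G (P2): min(16, 0, 9) = 0
Root (P1): max(3, 4, 0) = 4
P1 picks the child with the highest value: D (value 4).

D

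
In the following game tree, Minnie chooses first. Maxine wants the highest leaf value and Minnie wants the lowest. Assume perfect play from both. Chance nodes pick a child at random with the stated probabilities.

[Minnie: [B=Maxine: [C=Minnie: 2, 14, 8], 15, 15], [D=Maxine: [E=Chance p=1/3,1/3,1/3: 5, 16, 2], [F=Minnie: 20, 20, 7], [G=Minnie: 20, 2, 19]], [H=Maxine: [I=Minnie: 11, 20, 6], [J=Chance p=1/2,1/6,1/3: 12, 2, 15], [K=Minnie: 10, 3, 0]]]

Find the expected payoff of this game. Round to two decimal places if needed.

C (Minnie): min(2, 14, 8) = 2
B (Maxine): max(2, 15, 15) = 15
E (Chance): 1/3·5 + 1/3·16 + 1/3·2 = 7.67
F (Minnie): min(20, 20, 7) = 7
G (Minnie): min(20, 2, 19) = 2
D (Maxine): max(7.67, 7, 2) = 7.67
I (Minnie): min(11, 20, 6) = 6
J (Chance): 1/2·12 + 1/6·2 + 1/3·15 = 11.33
K (Minnie): min(10, 3, 0) = 0
H (Maxine): max(6, 11.33, 0) = 11.33
Root (Minnie): min(15, 7.67, 11.33) = 7.67

7.67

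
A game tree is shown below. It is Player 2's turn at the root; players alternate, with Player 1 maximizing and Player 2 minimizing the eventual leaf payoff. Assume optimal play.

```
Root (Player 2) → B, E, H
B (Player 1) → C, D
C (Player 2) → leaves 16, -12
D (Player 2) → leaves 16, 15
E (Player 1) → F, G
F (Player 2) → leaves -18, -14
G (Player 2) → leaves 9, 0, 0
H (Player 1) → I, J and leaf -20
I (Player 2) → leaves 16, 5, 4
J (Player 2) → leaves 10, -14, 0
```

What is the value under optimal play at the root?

0

C (Player 2): min(16, -12) = -12
D (Player 2): min(16, 15) = 15
B (Player 1): max(-12, 15) = 15
F (Player 2): min(-18, -14) = -18
G (Player 2): min(9, 0, 0) = 0
E (Player 1): max(-18, 0) = 0
I (Player 2): min(16, 5, 4) = 4
J (Player 2): min(10, -14, 0) = -14
H (Player 1): max(4, -14, -20) = 4
Root (Player 2): min(15, 0, 4) = 0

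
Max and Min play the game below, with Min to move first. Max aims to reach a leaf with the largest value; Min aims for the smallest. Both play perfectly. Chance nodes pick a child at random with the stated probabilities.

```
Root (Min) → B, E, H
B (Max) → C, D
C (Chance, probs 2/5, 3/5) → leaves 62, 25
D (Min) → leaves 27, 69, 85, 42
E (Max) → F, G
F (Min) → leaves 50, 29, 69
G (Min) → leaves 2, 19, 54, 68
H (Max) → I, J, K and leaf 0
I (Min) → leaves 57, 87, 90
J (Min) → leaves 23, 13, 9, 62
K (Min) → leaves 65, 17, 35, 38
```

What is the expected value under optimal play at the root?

C (Chance): 2/5·62 + 3/5·25 = 39.8
D (Min): min(27, 69, 85, 42) = 27
B (Max): max(39.8, 27) = 39.8
F (Min): min(50, 29, 69) = 29
G (Min): min(2, 19, 54, 68) = 2
E (Max): max(29, 2) = 29
I (Min): min(57, 87, 90) = 57
J (Min): min(23, 13, 9, 62) = 9
K (Min): min(65, 17, 35, 38) = 17
H (Max): max(57, 9, 17, 0) = 57
Root (Min): min(39.8, 29, 57) = 29

29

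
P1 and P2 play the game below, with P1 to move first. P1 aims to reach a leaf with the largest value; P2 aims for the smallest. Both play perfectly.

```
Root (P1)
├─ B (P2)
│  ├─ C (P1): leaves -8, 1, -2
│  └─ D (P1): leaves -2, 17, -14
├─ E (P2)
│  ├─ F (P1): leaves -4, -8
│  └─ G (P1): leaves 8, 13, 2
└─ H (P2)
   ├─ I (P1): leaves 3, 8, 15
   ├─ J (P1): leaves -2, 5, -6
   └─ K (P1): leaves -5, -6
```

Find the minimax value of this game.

1

C (P1): max(-8, 1, -2) = 1
D (P1): max(-2, 17, -14) = 17
B (P2): min(1, 17) = 1
F (P1): max(-4, -8) = -4
G (P1): max(8, 13, 2) = 13
E (P2): min(-4, 13) = -4
I (P1): max(3, 8, 15) = 15
J (P1): max(-2, 5, -6) = 5
K (P1): max(-5, -6) = -5
H (P2): min(15, 5, -5) = -5
Root (P1): max(1, -4, -5) = 1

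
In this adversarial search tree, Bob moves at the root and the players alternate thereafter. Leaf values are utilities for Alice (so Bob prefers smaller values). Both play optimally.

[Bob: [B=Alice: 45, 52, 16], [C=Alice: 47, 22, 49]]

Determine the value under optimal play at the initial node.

49

B (Alice): max(45, 52, 16) = 52
C (Alice): max(47, 22, 49) = 49
Root (Bob): min(52, 49) = 49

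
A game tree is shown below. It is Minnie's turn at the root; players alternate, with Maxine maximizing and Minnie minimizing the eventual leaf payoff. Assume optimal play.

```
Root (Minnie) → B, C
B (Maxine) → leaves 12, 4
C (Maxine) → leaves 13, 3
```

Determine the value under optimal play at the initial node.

12

B (Maxine): max(12, 4) = 12
C (Maxine): max(13, 3) = 13
Root (Minnie): min(12, 13) = 12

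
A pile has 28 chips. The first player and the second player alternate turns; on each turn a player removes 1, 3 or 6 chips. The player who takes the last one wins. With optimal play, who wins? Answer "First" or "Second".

Mark each pile size as W (mover wins) or L (mover loses):
i:   0  1  2  3  4  5  6  7  8  9 10 11 12 13 14 15 16 17 18 19 20 21 22 23 24 25 26 27 28
     L  W  L  W  L  W  W  W  W  L  W  L  W  L  W  W  W  W  L  W  L  W  L  W  W  W  W  L  W
Position 28 is W, so the first player wins.

First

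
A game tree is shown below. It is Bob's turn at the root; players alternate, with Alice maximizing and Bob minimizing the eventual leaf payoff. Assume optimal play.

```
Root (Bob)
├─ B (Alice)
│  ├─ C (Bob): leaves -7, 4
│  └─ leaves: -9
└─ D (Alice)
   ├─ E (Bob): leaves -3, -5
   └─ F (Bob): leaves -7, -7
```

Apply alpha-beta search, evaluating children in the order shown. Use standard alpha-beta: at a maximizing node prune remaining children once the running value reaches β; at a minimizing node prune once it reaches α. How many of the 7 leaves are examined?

5

C [α=-∞,β=+∞]: v=-7
B [α=-∞,β=+∞]: v=-7
E [α=-∞,β=-7]: v=-5
D [α=-∞,β=-7]: v=-5 after child 1 ≥ β → β-cutoff, skip 1
Root [α=-∞,β=+∞]: v=-7
Leaves evaluated: 5 of 7.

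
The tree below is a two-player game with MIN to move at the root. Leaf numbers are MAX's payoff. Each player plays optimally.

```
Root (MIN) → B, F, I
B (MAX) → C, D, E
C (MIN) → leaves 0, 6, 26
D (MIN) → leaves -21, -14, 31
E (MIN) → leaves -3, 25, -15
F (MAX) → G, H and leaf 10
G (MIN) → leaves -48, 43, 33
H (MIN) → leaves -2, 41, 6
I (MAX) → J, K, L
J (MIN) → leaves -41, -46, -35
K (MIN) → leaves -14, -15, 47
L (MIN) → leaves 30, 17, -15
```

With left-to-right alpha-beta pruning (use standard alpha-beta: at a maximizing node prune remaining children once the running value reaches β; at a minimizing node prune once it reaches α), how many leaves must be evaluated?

C [α=-∞,β=+∞]: v=0
D [α=0,β=+∞]: v=-21 after child 1 ≤ α → α-cutoff, skip 2
E [α=0,β=+∞]: v=-3 after child 1 ≤ α → α-cutoff, skip 2
B [α=-∞,β=+∞]: v=0
G [α=-∞,β=0]: v=-48
H [α=-48,β=0]: v=-2
F [α=-∞,β=0]: v=10
J [α=-∞,β=0]: v=-46
K [α=-46,β=0]: v=-15
L [α=-15,β=0]: v=-15
I [α=-∞,β=0]: v=-15
Root [α=-∞,β=+∞]: v=-15
Leaves evaluated: 21 of 25.

21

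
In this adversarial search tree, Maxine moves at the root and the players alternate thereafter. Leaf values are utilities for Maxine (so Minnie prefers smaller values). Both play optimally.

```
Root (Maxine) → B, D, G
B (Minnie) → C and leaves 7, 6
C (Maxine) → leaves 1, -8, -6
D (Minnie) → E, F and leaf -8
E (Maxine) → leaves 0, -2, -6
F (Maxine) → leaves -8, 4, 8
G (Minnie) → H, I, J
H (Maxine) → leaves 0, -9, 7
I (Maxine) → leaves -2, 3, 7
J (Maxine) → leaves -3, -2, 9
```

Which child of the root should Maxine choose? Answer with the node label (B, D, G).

G

C (Maxine): max(1, -8, -6) = 1
B (Minnie): min(1, 7, 6) = 1
E (Maxine): max(0, -2, -6) = 0
F (Maxine): max(-8, 4, 8) = 8
D (Minnie): min(0, 8, -8) = -8
H (Maxine): max(0, -9, 7) = 7
I (Maxine): max(-2, 3, 7) = 7
J (Maxine): max(-3, -2, 9) = 9
G (Minnie): min(7, 7, 9) = 7
Root (Maxine): max(1, -8, 7) = 7
Maxine picks the child with the highest value: G (value 7).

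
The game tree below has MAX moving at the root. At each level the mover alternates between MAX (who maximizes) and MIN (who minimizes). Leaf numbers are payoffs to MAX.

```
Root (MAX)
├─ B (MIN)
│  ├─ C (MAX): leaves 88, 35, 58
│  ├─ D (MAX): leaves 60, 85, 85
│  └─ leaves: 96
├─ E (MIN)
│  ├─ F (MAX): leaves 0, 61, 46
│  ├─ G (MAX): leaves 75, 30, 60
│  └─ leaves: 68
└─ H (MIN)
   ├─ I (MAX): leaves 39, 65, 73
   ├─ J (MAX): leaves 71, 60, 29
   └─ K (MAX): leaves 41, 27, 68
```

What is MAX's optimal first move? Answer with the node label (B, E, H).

C (MAX): max(88, 35, 58) = 88
D (MAX): max(60, 85, 85) = 85
B (MIN): min(88, 85, 96) = 85
F (MAX): max(0, 61, 46) = 61
G (MAX): max(75, 30, 60) = 75
E (MIN): min(61, 75, 68) = 61
I (MAX): max(39, 65, 73) = 73
J (MAX): max(71, 60, 29) = 71
K (MAX): max(41, 27, 68) = 68
H (MIN): min(73, 71, 68) = 68
Root (MAX): max(85, 61, 68) = 85
MAX picks the child with the highest value: B (value 85).

B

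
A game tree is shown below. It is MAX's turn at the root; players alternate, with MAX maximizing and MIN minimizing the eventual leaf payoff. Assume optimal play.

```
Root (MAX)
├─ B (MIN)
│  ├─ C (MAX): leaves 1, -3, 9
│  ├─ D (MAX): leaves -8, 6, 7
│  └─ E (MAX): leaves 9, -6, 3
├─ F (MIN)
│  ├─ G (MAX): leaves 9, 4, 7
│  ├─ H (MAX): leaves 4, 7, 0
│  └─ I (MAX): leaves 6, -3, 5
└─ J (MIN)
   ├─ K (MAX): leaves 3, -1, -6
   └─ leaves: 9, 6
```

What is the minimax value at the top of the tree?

7

C (MAX): max(1, -3, 9) = 9
D (MAX): max(-8, 6, 7) = 7
E (MAX): max(9, -6, 3) = 9
B (MIN): min(9, 7, 9) = 7
G (MAX): max(9, 4, 7) = 9
H (MAX): max(4, 7, 0) = 7
I (MAX): max(6, -3, 5) = 6
F (MIN): min(9, 7, 6) = 6
K (MAX): max(3, -1, -6) = 3
J (MIN): min(3, 9, 6) = 3
Root (MAX): max(7, 6, 3) = 7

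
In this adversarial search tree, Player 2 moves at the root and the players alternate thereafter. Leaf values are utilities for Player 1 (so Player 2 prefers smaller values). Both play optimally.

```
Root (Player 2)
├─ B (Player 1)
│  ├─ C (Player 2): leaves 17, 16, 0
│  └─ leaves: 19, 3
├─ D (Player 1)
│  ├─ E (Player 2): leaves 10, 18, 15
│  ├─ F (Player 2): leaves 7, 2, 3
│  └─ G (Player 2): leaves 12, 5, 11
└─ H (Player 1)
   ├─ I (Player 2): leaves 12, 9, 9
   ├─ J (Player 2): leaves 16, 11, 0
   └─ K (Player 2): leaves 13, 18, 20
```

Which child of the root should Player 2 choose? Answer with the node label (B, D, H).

D

C (Player 2): min(17, 16, 0) = 0
B (Player 1): max(0, 19, 3) = 19
E (Player 2): min(10, 18, 15) = 10
F (Player 2): min(7, 2, 3) = 2
G (Player 2): min(12, 5, 11) = 5
D (Player 1): max(10, 2, 5) = 10
I (Player 2): min(12, 9, 9) = 9
J (Player 2): min(16, 11, 0) = 0
K (Player 2): min(13, 18, 20) = 13
H (Player 1): max(9, 0, 13) = 13
Root (Player 2): min(19, 10, 13) = 10
Player 2 picks the child with the lowest value: D (value 10).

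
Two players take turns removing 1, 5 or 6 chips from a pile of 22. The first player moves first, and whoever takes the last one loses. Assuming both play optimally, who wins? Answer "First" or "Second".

Compute winning (W) and losing (L) positions by backward induction:
i:   0  1  2  3  4  5  6  7  8  9 10 11 12 13 14 15 16 17 18 19 20 21 22
     W  L  W  L  W  L  W  W  W  W  W  W  L  W  L  W  L  W  W  W  W  W  W
Position 22 is W, so the first player wins.

First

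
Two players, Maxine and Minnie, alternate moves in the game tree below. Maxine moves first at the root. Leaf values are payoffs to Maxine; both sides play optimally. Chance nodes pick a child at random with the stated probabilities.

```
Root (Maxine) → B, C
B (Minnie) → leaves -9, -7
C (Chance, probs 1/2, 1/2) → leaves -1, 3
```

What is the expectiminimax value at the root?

1

B (Minnie): min(-9, -7) = -9
C (Chance): 1/2·-1 + 1/2·3 = 1
Root (Maxine): max(-9, 1) = 1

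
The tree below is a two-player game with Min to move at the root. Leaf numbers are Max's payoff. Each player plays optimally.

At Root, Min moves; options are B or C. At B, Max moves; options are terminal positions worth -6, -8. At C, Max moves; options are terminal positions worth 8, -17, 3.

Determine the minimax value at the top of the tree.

B (Max): max(-6, -8) = -6
C (Max): max(8, -17, 3) = 8
Root (Min): min(-6, 8) = -6

-6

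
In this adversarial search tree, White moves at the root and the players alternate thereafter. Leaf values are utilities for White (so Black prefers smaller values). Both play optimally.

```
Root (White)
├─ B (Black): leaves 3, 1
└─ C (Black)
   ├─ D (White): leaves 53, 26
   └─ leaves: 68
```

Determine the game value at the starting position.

53

B (Black): min(3, 1) = 1
D (White): max(53, 26) = 53
C (Black): min(53, 68) = 53
Root (White): max(1, 53) = 53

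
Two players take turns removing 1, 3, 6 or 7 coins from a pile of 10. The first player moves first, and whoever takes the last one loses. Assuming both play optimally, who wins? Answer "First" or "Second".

First

Positions where the player to move wins (W) vs loses (L):
i:   0  1  2  3  4  5  6  7  8  9 10
     W  L  W  L  W  L  W  W  W  W  W
Position 10 is W, so the first player wins.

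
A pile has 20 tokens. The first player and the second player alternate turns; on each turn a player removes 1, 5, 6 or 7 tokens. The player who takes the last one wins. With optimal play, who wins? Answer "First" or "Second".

W/L table (W = player to move can force a win):
i:   0  1  2  3  4  5  6  7  8  9 10 11 12 13 14 15 16 17 18 19 20
     L  W  L  W  L  W  W  W  W  W  W  W  L  W  L  W  L  W  W  W  W
Position 20 is W, so the first player wins.

First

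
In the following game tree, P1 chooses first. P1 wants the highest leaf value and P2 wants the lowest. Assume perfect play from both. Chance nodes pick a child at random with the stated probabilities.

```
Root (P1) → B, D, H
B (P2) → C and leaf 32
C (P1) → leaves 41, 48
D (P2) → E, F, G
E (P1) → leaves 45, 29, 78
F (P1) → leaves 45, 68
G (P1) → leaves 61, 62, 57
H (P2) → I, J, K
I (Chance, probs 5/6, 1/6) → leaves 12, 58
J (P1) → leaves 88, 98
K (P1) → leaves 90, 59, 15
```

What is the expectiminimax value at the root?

C (P1): max(41, 48) = 48
B (P2): min(48, 32) = 32
E (P1): max(45, 29, 78) = 78
F (P1): max(45, 68) = 68
G (P1): max(61, 62, 57) = 62
D (P2): min(78, 68, 62) = 62
I (Chance): 5/6·12 + 1/6·58 = 19.67
J (P1): max(88, 98) = 98
K (P1): max(90, 59, 15) = 90
H (P2): min(19.67, 98, 90) = 19.67
Root (P1): max(32, 62, 19.67) = 62

62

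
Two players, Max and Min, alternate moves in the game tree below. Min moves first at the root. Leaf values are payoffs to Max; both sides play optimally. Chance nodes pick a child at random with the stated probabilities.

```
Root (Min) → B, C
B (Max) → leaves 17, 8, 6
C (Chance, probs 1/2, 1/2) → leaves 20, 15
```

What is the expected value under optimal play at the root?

17

B (Max): max(17, 8, 6) = 17
C (Chance): 1/2·20 + 1/2·15 = 17.5
Root (Min): min(17, 17.5) = 17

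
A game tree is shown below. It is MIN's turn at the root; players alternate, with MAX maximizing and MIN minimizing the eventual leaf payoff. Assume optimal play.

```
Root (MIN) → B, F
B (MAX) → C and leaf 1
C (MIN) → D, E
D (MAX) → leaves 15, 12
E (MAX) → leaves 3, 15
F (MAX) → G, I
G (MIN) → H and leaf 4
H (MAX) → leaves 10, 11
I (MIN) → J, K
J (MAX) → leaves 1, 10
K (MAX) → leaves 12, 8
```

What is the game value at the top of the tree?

10

D (MAX): max(15, 12) = 15
E (MAX): max(3, 15) = 15
C (MIN): min(15, 15) = 15
B (MAX): max(15, 1) = 15
H (MAX): max(10, 11) = 11
G (MIN): min(11, 4) = 4
J (MAX): max(1, 10) = 10
K (MAX): max(12, 8) = 12
I (MIN): min(10, 12) = 10
F (MAX): max(4, 10) = 10
Root (MIN): min(15, 10) = 10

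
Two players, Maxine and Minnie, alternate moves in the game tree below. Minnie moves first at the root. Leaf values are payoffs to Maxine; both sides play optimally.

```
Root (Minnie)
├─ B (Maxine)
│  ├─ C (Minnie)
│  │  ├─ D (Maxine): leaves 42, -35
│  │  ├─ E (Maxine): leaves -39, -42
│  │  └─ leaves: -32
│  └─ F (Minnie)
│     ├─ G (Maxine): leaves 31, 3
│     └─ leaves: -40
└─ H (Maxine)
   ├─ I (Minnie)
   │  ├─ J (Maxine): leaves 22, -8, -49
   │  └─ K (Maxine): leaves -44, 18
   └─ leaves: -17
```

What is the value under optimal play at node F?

-40

G: max(31, 3) = 31
F: min(31, -40) = -40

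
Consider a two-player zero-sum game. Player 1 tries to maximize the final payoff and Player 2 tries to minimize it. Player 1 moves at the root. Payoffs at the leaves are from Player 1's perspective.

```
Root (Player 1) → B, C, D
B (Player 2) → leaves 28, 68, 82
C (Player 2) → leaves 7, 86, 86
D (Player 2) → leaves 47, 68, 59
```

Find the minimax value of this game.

47

B (Player 2): min(28, 68, 82) = 28
C (Player 2): min(7, 86, 86) = 7
D (Player 2): min(47, 68, 59) = 47
Root (Player 1): max(28, 7, 47) = 47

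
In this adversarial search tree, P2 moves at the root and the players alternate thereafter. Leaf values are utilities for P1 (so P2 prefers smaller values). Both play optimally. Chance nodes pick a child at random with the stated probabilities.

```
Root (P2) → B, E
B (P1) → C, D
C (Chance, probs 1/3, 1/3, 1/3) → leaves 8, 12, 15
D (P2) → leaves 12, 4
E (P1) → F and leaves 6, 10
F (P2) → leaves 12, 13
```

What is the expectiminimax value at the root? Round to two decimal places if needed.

11.67

C (Chance): 1/3·8 + 1/3·12 + 1/3·15 = 11.67
D (P2): min(12, 4) = 4
B (P1): max(11.67, 4) = 11.67
F (P2): min(12, 13) = 12
E (P1): max(12, 6, 10) = 12
Root (P2): min(11.67, 12) = 11.67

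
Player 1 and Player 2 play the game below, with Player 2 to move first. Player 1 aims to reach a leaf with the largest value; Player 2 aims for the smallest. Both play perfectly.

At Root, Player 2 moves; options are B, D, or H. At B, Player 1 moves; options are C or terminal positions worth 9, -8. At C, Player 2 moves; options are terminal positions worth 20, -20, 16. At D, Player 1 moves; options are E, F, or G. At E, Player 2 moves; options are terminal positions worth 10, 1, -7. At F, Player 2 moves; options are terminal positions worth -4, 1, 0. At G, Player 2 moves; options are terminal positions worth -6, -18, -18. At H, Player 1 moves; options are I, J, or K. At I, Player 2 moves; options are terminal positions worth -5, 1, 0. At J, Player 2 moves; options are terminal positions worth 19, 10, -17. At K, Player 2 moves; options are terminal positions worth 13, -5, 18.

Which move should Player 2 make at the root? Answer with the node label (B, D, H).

C (Player 2): min(20, -20, 16) = -20
B (Player 1): max(-20, 9, -8) = 9
E (Player 2): min(10, 1, -7) = -7
F (Player 2): min(-4, 1, 0) = -4
G (Player 2): min(-6, -18, -18) = -18
D (Player 1): max(-7, -4, -18) = -4
I (Player 2): min(-5, 1, 0) = -5
J (Player 2): min(19, 10, -17) = -17
K (Player 2): min(13, -5, 18) = -5
H (Player 1): max(-5, -17, -5) = -5
Root (Player 2): min(9, -4, -5) = -5
Player 2 picks the child with the lowest value: H (value -5).

H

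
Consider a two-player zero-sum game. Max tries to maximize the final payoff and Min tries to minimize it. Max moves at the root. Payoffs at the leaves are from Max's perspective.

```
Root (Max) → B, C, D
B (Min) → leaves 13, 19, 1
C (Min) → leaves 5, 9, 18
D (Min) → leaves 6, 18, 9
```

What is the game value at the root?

B (Min): min(13, 19, 1) = 1
C (Min): min(5, 9, 18) = 5
D (Min): min(6, 18, 9) = 6
Root (Max): max(1, 5, 6) = 6

6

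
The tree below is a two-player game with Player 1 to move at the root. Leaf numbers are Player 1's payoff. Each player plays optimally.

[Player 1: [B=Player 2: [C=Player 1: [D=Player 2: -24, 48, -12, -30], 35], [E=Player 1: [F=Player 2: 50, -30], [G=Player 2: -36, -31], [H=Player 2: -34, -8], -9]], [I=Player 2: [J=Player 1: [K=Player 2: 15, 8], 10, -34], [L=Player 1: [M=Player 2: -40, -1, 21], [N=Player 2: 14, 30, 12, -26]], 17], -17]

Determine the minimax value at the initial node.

D (Player 2): min(-24, 48, -12, -30) = -30
C (Player 1): max(-30, 35) = 35
F (Player 2): min(50, -30) = -30
G (Player 2): min(-36, -31) = -36
H (Player 2): min(-34, -8) = -34
E (Player 1): max(-30, -36, -34, -9) = -9
B (Player 2): min(35, -9) = -9
K (Player 2): min(15, 8) = 8
J (Player 1): max(8, 10, -34) = 10
M (Player 2): min(-40, -1, 21) = -40
N (Player 2): min(14, 30, 12, -26) = -26
L (Player 1): max(-40, -26) = -26
I (Player 2): min(10, -26, 17) = -26
Root (Player 1): max(-9, -26, -17) = -9

-9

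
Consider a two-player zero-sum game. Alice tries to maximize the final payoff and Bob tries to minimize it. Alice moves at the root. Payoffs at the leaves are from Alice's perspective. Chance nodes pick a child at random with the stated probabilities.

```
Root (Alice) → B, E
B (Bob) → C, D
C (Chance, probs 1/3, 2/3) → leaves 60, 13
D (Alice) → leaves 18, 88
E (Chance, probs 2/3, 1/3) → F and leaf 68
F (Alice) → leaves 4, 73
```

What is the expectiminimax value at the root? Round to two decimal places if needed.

C (Chance): 1/3·60 + 2/3·13 = 28.67
D (Alice): max(18, 88) = 88
B (Bob): min(28.67, 88) = 28.67
F (Alice): max(4, 73) = 73
E (Chance): 2/3·73 + 1/3·68 = 71.33
Root (Alice): max(28.67, 71.33) = 71.33

71.33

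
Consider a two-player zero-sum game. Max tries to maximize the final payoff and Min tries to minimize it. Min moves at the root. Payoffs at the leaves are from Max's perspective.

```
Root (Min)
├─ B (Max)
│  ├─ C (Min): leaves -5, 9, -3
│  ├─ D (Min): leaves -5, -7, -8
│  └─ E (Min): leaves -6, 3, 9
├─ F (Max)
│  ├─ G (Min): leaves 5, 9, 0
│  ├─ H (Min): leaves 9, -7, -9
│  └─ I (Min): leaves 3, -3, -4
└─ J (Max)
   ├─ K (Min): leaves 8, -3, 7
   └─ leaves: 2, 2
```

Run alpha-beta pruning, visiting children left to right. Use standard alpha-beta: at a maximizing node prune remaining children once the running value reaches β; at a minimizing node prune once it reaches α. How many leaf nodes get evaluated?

C [α=-∞,β=+∞]: v=-5
D [α=-5,β=+∞]: v=-5 after child 1 ≤ α → α-cutoff, skip 2
E [α=-5,β=+∞]: v=-6 after child 1 ≤ α → α-cutoff, skip 2
B [α=-∞,β=+∞]: v=-5
G [α=-∞,β=-5]: v=0
F [α=-∞,β=-5]: v=0 after child 1 ≥ β → β-cutoff, skip 2
K [α=-∞,β=-5]: v=-3
J [α=-∞,β=-5]: v=-3 after child 1 ≥ β → β-cutoff, skip 2
Root [α=-∞,β=+∞]: v=-5
Leaves evaluated: 11 of 23.

11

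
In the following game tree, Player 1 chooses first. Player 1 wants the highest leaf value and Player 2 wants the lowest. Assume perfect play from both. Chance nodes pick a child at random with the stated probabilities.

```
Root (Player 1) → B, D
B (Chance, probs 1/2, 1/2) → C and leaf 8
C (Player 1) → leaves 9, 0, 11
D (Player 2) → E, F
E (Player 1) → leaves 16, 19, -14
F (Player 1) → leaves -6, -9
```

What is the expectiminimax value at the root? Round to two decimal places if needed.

C (Player 1): max(9, 0, 11) = 11
B (Chance): 1/2·11 + 1/2·8 = 9.5
E (Player 1): max(16, 19, -14) = 19
F (Player 1): max(-6, -9) = -6
D (Player 2): min(19, -6) = -6
Root (Player 1): max(9.5, -6) = 9.5

9.5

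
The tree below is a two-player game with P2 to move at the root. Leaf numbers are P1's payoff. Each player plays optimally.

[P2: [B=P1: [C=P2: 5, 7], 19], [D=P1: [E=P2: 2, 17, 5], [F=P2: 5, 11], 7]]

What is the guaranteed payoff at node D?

E: min(2, 17, 5) = 2
F: min(5, 11) = 5
D: max(2, 5, 7) = 7

7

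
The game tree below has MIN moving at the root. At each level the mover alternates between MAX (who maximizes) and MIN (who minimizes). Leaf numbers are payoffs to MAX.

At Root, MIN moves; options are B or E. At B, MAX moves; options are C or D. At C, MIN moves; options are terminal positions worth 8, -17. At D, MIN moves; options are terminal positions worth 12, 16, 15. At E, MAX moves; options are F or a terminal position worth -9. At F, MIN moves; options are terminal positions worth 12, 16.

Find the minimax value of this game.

C (MIN): min(8, -17) = -17
D (MIN): min(12, 16, 15) = 12
B (MAX): max(-17, 12) = 12
F (MIN): min(12, 16) = 12
E (MAX): max(12, -9) = 12
Root (MIN): min(12, 12) = 12

12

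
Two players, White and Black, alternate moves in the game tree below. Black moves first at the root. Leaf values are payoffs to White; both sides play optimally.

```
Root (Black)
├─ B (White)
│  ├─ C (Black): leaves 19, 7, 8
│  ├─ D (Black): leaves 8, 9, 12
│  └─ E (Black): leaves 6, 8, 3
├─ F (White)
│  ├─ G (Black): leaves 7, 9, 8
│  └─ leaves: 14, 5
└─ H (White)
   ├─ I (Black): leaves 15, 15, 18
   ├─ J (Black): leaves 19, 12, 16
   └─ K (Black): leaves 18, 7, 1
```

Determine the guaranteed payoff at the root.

C (Black): min(19, 7, 8) = 7
D (Black): min(8, 9, 12) = 8
E (Black): min(6, 8, 3) = 3
B (White): max(7, 8, 3) = 8
G (Black): min(7, 9, 8) = 7
F (White): max(7, 14, 5) = 14
I (Black): min(15, 15, 18) = 15
J (Black): min(19, 12, 16) = 12
K (Black): min(18, 7, 1) = 1
H (White): max(15, 12, 1) = 15
Root (Black): min(8, 14, 15) = 8

8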